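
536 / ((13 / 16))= 8576 / 13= 659.69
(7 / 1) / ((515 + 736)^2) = 7 / 1565001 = 0.00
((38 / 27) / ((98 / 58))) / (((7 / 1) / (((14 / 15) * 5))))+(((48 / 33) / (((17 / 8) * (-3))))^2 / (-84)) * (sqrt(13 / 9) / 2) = 2204 / 3969-2048 * sqrt(13) / 19827423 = 0.55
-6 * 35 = -210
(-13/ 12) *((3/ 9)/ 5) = -13/ 180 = -0.07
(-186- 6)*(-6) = 1152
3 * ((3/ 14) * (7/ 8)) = 9/ 16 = 0.56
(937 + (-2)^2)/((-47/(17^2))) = -271949/47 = -5786.15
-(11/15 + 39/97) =-1652/1455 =-1.14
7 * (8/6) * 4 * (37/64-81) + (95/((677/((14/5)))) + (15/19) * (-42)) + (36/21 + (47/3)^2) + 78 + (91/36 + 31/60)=-43873028827/16207380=-2706.98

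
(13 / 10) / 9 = 13 / 90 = 0.14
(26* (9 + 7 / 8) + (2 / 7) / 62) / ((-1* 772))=-222863 / 670096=-0.33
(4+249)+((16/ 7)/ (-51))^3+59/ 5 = 60241043452/ 227496465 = 264.80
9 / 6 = 3 / 2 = 1.50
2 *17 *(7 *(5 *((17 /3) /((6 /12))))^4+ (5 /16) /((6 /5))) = 3180479691475 /1296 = 2454073836.01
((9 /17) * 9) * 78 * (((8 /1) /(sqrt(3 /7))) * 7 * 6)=707616 * sqrt(21) /17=190747.29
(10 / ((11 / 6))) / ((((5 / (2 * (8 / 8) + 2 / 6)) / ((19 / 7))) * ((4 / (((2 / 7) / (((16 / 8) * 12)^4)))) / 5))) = 95 / 12773376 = 0.00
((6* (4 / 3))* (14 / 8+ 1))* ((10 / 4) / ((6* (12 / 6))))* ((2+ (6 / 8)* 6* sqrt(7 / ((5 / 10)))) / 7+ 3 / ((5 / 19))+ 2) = 165* sqrt(14) / 56+ 5269 / 84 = 73.75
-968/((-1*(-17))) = -968/17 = -56.94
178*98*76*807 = 1069875408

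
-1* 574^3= -189119224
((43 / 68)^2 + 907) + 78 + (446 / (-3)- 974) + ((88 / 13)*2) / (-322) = -137.31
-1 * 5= -5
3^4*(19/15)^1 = 513/5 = 102.60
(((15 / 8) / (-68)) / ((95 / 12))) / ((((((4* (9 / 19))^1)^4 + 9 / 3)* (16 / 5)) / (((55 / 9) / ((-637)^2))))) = -1886225 / 1828224652066176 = -0.00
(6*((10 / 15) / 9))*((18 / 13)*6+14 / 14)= 4.14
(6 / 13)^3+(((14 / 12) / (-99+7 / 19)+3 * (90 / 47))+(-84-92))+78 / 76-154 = -7128472111079 / 22059839724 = -323.14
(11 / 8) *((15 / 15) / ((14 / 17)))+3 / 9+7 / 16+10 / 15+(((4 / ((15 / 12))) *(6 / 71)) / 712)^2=3.11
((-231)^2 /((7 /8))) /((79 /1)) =60984 /79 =771.95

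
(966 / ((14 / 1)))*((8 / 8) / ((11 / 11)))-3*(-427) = 1350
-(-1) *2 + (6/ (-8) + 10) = 45/ 4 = 11.25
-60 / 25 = -2.40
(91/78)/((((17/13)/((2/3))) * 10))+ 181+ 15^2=406.06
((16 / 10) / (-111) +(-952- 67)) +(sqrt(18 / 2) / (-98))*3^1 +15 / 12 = -110722403 / 108780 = -1017.86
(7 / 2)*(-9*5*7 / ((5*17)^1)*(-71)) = 31311 / 34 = 920.91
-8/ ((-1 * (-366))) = -4/ 183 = -0.02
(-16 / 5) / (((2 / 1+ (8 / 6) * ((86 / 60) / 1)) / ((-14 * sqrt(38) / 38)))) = 63 * sqrt(38) / 209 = 1.86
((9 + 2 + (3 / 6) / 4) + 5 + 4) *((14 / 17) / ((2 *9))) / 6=1127 / 7344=0.15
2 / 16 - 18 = -143 / 8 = -17.88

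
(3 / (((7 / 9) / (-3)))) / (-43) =81 / 301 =0.27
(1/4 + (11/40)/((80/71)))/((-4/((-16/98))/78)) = 61659/39200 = 1.57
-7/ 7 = -1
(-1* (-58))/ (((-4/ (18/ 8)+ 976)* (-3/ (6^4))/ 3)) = -21141/ 274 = -77.16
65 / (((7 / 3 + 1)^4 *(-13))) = -81 / 2000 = -0.04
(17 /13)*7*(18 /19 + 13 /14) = 8483 /494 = 17.17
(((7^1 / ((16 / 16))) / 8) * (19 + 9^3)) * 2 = 1309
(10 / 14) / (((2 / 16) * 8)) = 5 / 7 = 0.71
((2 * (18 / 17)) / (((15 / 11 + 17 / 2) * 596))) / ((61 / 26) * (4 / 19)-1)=-48906 / 68707625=-0.00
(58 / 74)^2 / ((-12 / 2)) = -841 / 8214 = -0.10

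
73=73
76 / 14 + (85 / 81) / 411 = 1265653 / 233037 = 5.43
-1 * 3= -3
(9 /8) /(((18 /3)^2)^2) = 1 /1152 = 0.00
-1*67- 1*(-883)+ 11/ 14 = 11435/ 14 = 816.79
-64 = -64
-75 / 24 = -3.12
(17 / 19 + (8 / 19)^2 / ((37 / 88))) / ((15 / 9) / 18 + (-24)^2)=949482 / 415522913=0.00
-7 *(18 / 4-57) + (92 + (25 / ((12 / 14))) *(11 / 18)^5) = 461.99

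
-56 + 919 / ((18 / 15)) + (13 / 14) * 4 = 29969 / 42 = 713.55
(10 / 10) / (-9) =-1 / 9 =-0.11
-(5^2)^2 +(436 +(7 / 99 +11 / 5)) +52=-66691 / 495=-134.73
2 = 2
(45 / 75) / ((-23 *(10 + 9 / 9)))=-3 / 1265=-0.00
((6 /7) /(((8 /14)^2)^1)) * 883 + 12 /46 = 426537 /184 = 2318.14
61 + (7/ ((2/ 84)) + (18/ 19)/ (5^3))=843143/ 2375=355.01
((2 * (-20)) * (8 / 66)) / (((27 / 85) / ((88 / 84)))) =-27200 / 1701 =-15.99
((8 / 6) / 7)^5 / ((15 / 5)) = 1024 / 12252303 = 0.00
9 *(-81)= -729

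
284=284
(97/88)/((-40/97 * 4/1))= -9409/14080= -0.67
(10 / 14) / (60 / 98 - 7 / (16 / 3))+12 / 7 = 2668 / 3843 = 0.69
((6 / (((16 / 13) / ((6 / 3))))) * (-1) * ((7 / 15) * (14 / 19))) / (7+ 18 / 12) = -637 / 1615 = -0.39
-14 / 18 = -7 / 9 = -0.78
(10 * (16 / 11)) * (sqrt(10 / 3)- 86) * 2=-27520 / 11 + 320 * sqrt(30) / 33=-2448.71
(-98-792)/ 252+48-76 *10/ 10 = -3973/ 126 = -31.53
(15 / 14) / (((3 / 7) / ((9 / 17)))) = 45 / 34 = 1.32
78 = 78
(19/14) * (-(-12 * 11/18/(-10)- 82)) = 23161/210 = 110.29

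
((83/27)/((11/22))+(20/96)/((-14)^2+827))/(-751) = -452863/55315656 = -0.01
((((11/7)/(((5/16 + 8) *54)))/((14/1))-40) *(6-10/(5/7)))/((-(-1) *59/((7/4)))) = 14076632/1483083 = 9.49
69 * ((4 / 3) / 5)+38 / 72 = 3407 / 180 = 18.93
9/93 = 3/31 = 0.10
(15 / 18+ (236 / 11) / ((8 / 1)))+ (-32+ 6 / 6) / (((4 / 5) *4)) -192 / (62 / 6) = -405157 / 16368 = -24.75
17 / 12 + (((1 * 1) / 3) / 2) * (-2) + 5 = 73 / 12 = 6.08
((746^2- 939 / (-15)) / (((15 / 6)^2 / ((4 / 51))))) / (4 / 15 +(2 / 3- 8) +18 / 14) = -311684016 / 257975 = -1208.19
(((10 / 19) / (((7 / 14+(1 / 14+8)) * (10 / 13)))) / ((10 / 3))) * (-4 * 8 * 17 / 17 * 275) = -4004 / 19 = -210.74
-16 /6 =-8 /3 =-2.67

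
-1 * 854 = -854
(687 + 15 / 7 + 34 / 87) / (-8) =-209963 / 2436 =-86.19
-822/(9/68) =-18632/3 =-6210.67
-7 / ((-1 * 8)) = 7 / 8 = 0.88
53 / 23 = 2.30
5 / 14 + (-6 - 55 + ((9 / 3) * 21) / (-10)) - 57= -4338 / 35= -123.94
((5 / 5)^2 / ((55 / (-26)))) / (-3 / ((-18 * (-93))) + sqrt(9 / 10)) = -12143196 * sqrt(10) / 77062315 - 14508 / 15412463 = -0.50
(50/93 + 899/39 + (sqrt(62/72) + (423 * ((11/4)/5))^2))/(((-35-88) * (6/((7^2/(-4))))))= 49 * sqrt(31)/17712 + 1283150851969/1427587200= 898.84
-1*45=-45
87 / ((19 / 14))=1218 / 19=64.11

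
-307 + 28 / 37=-11331 / 37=-306.24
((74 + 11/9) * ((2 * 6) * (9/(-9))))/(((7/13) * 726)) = -17602/7623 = -2.31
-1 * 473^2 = -223729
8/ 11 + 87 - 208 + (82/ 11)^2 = -7829/ 121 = -64.70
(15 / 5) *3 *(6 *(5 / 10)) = 27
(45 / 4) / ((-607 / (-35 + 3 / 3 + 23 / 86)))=130545 / 208808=0.63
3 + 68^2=4627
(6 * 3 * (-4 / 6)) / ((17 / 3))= -36 / 17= -2.12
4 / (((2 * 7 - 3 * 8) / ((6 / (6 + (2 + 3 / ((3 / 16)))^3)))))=-2 / 4865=-0.00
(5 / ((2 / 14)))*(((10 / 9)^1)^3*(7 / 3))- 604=-1075948 / 2187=-491.97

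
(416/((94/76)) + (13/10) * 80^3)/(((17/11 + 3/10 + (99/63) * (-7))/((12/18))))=-6885781760/141987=-48495.86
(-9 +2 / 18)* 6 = -160 / 3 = -53.33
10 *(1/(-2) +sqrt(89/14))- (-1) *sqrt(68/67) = -5 +2 *sqrt(1139)/67 +5 *sqrt(1246)/7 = 21.22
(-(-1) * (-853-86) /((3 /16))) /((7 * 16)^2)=-0.40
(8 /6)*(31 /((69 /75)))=3100 /69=44.93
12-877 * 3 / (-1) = 2643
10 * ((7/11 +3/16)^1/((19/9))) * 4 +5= 8615/418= 20.61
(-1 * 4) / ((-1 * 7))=4 / 7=0.57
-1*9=-9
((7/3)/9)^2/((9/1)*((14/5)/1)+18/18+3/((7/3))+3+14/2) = 1715/956448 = 0.00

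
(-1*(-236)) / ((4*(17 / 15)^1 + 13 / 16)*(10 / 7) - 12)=-39648 / 733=-54.09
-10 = -10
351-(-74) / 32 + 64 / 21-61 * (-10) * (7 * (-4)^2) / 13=24512101 / 4368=5611.74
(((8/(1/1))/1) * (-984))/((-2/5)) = 19680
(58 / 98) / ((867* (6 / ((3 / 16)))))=29 / 1359456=0.00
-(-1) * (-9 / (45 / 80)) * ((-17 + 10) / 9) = 112 / 9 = 12.44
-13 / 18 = -0.72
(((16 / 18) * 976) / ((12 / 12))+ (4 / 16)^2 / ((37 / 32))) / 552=144457 / 91908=1.57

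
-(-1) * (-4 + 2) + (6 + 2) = 6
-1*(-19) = 19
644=644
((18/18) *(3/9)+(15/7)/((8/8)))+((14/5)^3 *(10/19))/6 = 4.40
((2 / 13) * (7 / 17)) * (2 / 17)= 28 / 3757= 0.01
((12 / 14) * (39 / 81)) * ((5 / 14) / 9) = 65 / 3969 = 0.02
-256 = -256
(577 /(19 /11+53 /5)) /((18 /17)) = 539495 /12204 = 44.21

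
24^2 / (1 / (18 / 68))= 2592 / 17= 152.47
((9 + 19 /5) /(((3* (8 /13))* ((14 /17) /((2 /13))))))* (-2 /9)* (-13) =3536 /945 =3.74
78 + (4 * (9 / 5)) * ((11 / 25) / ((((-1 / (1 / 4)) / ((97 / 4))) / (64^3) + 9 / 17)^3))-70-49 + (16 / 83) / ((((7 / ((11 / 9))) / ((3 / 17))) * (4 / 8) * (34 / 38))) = -3617982598260566722661139296293 / 184249468335006922144437328125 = -19.64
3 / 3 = 1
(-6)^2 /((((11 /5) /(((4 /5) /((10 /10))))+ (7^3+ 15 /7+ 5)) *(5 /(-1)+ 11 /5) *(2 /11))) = -1980 /9881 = -0.20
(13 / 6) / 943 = 13 / 5658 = 0.00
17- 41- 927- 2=-953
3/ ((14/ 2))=3/ 7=0.43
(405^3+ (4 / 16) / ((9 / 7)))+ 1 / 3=2391484519 / 36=66430125.53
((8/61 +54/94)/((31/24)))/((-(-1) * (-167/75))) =-3641400/14842459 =-0.25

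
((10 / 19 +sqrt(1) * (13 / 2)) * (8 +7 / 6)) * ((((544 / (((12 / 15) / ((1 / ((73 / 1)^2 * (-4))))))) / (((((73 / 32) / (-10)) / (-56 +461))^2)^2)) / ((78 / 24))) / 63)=-26084295660994560000000000 / 261656877253681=-99688935887.23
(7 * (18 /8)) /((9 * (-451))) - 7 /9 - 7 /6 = -31633 /16236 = -1.95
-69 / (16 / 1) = -69 / 16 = -4.31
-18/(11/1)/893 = -18/9823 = -0.00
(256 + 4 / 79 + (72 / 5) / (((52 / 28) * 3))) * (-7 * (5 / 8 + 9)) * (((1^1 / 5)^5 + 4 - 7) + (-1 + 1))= 838787380739 / 16046875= 52271.07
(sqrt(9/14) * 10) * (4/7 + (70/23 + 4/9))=29410 * sqrt(14)/3381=32.55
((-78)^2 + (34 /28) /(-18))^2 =2350551988801 /63504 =37014235.15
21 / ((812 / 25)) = 75 / 116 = 0.65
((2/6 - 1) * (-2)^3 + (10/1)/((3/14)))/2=26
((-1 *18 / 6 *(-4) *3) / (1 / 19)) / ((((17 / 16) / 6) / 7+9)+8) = 459648 / 11441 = 40.18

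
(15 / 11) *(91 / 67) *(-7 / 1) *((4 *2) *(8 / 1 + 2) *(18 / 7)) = -1965600 / 737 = -2667.03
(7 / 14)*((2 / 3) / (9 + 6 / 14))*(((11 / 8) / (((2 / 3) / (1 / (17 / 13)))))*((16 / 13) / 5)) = 7 / 510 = 0.01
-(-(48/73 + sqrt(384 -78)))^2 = -1632978/5329 -288 * sqrt(34)/73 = -329.44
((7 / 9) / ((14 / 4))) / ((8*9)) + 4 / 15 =437 / 1620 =0.27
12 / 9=4 / 3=1.33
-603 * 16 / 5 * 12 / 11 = -115776 / 55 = -2105.02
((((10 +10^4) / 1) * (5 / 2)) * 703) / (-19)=-925925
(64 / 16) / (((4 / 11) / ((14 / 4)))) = 77 / 2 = 38.50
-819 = -819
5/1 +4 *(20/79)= 6.01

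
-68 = -68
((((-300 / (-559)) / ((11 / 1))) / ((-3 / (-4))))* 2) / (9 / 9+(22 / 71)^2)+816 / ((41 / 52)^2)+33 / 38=114025949004481 / 86805666662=1313.58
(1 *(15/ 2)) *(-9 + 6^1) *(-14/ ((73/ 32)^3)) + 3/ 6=21032857/ 778034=27.03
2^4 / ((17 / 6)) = 96 / 17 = 5.65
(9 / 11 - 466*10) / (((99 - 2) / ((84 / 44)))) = -1076271 / 11737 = -91.70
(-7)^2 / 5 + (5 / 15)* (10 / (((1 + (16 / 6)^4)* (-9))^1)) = 9.79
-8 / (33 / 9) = -24 / 11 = -2.18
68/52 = 1.31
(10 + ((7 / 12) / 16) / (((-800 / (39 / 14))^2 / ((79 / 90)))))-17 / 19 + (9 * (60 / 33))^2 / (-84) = 468079441893949 / 79100313600000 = 5.92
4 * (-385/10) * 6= -924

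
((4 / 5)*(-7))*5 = -28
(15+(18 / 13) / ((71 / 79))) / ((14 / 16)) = 17448 / 923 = 18.90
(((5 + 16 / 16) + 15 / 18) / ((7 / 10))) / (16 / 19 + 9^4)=779 / 523635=0.00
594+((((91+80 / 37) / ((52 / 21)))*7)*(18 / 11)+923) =20613275 / 10582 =1947.96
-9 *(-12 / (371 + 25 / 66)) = 7128 / 24511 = 0.29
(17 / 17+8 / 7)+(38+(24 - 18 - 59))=-90 / 7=-12.86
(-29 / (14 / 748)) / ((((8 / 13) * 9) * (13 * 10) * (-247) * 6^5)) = 0.00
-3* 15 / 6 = -15 / 2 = -7.50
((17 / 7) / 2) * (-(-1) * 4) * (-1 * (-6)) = 204 / 7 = 29.14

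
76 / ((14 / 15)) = 570 / 7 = 81.43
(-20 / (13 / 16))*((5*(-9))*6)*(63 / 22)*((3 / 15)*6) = 3265920 / 143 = 22838.60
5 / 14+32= 453 / 14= 32.36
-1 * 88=-88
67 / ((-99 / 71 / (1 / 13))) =-4757 / 1287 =-3.70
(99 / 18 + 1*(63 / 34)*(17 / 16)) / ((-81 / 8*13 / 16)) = -956 / 1053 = -0.91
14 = 14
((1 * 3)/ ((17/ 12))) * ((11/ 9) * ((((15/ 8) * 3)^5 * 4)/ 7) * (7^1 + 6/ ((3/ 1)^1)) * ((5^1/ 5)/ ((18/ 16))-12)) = -50745234375/ 60928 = -832872.15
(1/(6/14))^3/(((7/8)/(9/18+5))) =2156/27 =79.85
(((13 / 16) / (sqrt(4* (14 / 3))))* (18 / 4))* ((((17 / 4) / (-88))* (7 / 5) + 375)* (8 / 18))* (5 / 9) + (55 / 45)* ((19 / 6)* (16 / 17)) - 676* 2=-618896 / 459 + 8578453* sqrt(42) / 709632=-1270.01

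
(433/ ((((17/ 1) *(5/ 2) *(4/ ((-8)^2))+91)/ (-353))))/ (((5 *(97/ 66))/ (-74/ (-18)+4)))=-7855215808/ 4360635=-1801.39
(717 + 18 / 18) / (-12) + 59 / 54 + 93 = 925 / 27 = 34.26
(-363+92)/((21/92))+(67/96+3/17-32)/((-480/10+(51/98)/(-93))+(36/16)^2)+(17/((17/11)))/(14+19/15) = -202354839284509/170649413634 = -1185.79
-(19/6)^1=-3.17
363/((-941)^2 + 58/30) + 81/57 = 358724043/252362636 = 1.42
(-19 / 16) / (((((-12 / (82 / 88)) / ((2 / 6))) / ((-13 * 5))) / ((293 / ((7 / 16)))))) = -14836055 / 11088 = -1338.03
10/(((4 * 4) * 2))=5/16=0.31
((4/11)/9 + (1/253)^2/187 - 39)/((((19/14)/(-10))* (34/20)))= 5875808556800/34795868481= 168.87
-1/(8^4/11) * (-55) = 605/4096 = 0.15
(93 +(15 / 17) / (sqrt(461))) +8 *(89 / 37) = 15 *sqrt(461) / 7837 +4153 / 37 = 112.28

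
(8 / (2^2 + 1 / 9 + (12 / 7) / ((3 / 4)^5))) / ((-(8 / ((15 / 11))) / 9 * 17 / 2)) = -153090 / 1201849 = -0.13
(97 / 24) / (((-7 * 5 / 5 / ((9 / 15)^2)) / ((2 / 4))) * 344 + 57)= -0.00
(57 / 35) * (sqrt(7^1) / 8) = 57 * sqrt(7) / 280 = 0.54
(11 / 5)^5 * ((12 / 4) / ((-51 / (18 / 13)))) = -2898918 / 690625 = -4.20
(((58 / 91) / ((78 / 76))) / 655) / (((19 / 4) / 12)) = 1856 / 774865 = 0.00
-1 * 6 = -6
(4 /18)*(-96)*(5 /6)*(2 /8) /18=-20 /81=-0.25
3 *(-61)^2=11163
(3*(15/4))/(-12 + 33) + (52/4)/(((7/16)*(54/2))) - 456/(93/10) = -1110773/23436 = -47.40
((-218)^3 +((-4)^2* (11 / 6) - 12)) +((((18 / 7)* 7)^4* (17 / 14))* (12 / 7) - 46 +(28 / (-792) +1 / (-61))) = -6002104405837 / 591822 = -10141739.25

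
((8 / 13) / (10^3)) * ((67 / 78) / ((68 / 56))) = 469 / 1077375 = 0.00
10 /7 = 1.43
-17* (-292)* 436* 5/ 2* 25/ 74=67634500/ 37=1827959.46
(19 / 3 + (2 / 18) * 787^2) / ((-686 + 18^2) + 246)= -309713 / 522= -593.32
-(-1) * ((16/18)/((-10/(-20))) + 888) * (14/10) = 1245.69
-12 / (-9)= 4 / 3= 1.33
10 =10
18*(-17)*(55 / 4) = -8415 / 2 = -4207.50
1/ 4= 0.25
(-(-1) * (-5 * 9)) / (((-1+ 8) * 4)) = -45 / 28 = -1.61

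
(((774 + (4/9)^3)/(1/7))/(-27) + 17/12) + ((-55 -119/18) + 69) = -15107401/78732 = -191.88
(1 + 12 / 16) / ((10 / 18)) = 63 / 20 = 3.15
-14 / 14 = -1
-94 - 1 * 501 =-595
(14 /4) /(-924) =-0.00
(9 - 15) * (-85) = 510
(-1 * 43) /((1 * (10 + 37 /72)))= -3096 /757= -4.09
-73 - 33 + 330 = 224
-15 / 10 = -3 / 2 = -1.50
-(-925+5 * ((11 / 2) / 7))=12895 / 14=921.07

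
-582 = -582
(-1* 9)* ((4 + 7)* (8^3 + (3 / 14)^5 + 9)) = -27740448153 / 537824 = -51579.04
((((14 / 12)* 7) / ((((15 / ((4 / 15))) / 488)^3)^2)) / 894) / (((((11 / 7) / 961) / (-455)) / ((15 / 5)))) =-3251265802.54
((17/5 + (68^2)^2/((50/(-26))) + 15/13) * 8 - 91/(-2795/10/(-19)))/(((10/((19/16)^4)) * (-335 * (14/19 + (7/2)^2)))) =1538929268401905067/378532976640000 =4065.51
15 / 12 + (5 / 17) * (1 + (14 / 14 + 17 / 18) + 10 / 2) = 2195 / 612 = 3.59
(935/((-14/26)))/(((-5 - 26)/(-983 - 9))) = -388960/7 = -55565.71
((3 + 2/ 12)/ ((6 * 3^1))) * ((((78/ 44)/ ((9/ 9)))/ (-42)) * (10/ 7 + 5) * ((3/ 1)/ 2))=-1235/ 17248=-0.07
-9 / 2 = -4.50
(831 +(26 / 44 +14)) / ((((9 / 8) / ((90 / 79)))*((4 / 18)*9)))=428.15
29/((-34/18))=-261/17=-15.35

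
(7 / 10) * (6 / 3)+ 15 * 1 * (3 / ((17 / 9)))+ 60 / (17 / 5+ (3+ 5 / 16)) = 519776 / 15215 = 34.16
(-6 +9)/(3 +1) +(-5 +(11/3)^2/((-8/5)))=-911/72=-12.65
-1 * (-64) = 64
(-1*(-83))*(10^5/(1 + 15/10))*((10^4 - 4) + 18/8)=33194190000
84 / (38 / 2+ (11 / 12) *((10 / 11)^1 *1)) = 72 / 17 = 4.24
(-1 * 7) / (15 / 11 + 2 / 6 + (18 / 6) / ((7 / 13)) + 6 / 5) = -8085 / 9781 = -0.83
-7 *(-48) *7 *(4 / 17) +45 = 10173 / 17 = 598.41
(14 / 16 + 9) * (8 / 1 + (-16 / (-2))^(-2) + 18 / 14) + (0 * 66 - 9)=296937 / 3584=82.85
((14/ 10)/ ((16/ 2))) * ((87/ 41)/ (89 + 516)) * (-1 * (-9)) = 5481/ 992200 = 0.01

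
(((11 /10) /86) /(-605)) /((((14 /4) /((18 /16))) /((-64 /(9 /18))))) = 72 /82775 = 0.00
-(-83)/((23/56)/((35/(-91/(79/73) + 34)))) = -12851720/91011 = -141.21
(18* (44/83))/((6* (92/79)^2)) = 205953/175628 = 1.17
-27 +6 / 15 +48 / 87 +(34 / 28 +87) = 126197 / 2030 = 62.17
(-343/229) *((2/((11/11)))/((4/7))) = -2401/458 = -5.24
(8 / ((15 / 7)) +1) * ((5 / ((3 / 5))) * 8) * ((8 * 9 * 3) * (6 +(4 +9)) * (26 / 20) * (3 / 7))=5050656 / 7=721522.29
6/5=1.20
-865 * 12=-10380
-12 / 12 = -1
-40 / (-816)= 5 / 102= 0.05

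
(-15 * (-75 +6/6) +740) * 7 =12950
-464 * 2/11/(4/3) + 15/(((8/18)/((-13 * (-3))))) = 55131/44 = 1252.98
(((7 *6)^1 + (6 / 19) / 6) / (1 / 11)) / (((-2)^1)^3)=-8789 / 152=-57.82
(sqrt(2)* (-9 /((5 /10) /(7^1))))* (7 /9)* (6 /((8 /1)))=-147* sqrt(2) /2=-103.94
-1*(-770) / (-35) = -22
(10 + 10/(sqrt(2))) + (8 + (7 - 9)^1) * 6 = 5 * sqrt(2) + 46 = 53.07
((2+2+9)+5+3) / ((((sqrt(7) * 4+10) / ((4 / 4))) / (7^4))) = -84035 / 2+16807 * sqrt(7) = 2449.64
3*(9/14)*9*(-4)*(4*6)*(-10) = 116640/7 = 16662.86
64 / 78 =32 / 39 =0.82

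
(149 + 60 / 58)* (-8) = -34808 / 29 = -1200.28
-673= -673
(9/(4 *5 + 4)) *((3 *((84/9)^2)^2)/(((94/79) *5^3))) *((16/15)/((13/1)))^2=0.39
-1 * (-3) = 3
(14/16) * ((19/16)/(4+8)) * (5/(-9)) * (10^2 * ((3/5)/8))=-3325/9216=-0.36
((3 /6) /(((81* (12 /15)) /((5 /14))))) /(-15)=-5 /27216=-0.00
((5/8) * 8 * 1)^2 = 25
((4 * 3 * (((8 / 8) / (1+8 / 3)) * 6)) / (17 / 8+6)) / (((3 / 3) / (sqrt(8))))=3456 * sqrt(2) / 715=6.84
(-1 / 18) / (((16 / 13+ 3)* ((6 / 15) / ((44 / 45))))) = -0.03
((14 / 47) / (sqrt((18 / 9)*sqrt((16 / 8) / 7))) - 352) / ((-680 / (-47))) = -2068 / 85 + 7*14^(1 / 4) / 680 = -24.31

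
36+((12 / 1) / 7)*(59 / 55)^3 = 44391048 / 1164625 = 38.12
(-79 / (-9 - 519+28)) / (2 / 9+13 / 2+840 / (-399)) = 13509 / 394750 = 0.03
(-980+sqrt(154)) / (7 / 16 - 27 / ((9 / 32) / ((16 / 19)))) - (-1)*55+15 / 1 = 82.03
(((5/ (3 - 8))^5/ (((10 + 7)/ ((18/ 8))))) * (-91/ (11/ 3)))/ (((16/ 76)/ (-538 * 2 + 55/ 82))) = -4116366891/ 245344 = -16777.94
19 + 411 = 430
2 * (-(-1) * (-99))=-198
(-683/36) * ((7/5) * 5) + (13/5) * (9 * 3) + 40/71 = -792899/12780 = -62.04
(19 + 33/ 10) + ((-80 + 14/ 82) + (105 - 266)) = -89597/ 410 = -218.53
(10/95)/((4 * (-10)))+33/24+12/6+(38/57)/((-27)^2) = 5606801/1662120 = 3.37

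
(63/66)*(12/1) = 126/11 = 11.45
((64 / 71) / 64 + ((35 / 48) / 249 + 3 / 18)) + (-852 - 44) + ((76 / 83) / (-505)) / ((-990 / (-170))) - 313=-5698275244457 / 4713928560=-1208.82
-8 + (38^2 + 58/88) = 63213/44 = 1436.66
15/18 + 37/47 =457/282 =1.62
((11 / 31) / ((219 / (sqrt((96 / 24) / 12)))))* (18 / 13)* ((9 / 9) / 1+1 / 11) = 24* sqrt(3) / 29419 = 0.00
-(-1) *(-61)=-61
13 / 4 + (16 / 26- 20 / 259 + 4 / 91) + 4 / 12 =24043 / 5772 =4.17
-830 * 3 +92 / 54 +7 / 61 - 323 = -4630016 / 1647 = -2811.18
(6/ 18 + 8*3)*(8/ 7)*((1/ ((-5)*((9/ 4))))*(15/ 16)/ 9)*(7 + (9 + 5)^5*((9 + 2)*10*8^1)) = -3290458502/ 27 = -121868833.41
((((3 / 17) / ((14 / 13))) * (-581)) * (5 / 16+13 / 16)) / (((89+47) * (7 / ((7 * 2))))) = -29133 / 18496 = -1.58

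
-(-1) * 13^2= 169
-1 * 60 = -60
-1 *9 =-9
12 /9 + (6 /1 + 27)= 103 /3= 34.33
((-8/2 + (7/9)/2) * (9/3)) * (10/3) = -325/9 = -36.11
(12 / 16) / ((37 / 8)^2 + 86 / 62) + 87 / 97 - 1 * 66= -285236829 / 4383527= -65.07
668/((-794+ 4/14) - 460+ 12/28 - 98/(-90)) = -105210/197221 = -0.53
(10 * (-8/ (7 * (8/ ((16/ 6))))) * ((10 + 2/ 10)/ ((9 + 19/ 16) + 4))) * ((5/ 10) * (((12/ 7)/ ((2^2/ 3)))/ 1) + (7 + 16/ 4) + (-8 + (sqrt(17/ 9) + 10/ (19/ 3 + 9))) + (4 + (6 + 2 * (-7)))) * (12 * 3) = -52224 * sqrt(17)/ 1589 - 7441920/ 255829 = -164.60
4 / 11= 0.36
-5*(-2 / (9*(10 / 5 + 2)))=5 / 18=0.28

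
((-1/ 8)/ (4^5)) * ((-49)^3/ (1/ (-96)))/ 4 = -352947/ 1024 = -344.67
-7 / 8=-0.88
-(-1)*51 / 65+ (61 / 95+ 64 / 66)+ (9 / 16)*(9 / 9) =1929451 / 652080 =2.96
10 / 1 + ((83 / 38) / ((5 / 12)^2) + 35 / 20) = 24.33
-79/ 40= -1.98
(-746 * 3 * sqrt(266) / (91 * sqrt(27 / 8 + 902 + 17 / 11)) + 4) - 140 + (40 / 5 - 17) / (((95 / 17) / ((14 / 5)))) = -66742 / 475 - 2984 * sqrt(116760567) / 2420873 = -153.83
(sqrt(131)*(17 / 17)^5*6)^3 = 28296*sqrt(131) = 323862.52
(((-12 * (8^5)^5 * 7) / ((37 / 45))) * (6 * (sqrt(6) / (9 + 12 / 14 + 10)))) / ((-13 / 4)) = 23991132890252315972044062720 * sqrt(6) / 66859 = 878954724605830024317605.90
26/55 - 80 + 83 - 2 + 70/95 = 2309/1045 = 2.21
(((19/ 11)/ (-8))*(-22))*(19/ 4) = 361/ 16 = 22.56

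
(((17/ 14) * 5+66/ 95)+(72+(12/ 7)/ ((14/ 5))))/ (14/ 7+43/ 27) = 19953351/ 903070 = 22.10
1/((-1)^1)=-1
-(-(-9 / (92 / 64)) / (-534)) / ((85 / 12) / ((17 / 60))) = 24 / 51175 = 0.00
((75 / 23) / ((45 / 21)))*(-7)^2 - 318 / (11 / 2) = 16.75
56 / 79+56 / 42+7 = 2143 / 237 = 9.04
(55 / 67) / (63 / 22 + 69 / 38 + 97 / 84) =193116 / 1372495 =0.14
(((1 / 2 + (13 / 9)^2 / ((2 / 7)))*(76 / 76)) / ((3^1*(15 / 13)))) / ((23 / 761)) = 6252376 / 83835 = 74.58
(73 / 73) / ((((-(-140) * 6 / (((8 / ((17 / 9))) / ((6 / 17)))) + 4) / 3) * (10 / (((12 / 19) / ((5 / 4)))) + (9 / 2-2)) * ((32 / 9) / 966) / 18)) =352107 / 39590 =8.89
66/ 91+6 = 6.73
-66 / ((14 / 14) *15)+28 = 118 / 5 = 23.60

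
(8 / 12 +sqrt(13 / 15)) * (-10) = -15.98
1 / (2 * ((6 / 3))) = 1 / 4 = 0.25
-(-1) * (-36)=-36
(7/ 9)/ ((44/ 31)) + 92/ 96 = 1193/ 792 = 1.51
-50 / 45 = -10 / 9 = -1.11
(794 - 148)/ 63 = 646/ 63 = 10.25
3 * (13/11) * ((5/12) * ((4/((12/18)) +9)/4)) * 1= 975/176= 5.54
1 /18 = 0.06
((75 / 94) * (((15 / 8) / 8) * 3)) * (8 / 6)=1125 / 1504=0.75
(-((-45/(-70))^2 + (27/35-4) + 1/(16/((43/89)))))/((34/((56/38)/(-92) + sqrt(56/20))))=-57157/43560160 + 57157 * sqrt(70)/3488800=0.14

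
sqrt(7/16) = sqrt(7)/4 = 0.66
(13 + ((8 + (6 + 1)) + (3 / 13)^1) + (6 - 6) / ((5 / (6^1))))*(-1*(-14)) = 5138 / 13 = 395.23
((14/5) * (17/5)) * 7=1666/25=66.64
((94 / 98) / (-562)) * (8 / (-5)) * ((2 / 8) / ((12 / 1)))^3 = 47 / 1903426560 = 0.00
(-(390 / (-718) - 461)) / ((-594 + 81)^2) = 165694 / 94477671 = 0.00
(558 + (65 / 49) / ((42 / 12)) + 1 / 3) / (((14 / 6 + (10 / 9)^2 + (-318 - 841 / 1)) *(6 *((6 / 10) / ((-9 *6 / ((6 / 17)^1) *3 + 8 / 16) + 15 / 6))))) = 196620930 / 3210137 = 61.25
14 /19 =0.74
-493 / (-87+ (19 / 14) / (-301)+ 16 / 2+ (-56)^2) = -2077502 / 12882179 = -0.16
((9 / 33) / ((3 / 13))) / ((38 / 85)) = 1105 / 418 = 2.64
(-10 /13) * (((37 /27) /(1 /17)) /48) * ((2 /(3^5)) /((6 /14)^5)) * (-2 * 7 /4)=370006105 /497428776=0.74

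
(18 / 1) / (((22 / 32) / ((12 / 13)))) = 24.17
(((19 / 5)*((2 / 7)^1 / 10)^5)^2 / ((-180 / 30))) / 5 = -361 / 2068910515136718750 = -0.00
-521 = -521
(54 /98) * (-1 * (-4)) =108 /49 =2.20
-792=-792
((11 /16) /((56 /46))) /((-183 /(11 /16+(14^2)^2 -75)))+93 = -11071653 /437248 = -25.32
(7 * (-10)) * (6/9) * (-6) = 280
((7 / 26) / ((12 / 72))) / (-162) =-7 / 702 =-0.01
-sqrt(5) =-2.24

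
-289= -289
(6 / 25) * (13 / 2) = 39 / 25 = 1.56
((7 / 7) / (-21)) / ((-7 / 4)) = 4 / 147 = 0.03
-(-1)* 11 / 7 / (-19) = -11 / 133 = -0.08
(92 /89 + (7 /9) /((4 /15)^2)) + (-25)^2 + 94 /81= 73604663 /115344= 638.13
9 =9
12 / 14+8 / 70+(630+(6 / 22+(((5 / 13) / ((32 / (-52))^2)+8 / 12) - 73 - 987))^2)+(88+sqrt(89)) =sqrt(89)+174881137934051 / 156119040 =1120187.59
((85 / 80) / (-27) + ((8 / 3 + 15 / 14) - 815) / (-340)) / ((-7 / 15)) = -603199 / 119952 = -5.03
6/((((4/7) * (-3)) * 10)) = -7/20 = -0.35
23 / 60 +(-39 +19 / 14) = -15649 / 420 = -37.26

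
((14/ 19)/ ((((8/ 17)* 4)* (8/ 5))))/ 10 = 119/ 4864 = 0.02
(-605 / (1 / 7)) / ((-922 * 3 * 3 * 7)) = 605 / 8298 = 0.07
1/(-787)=-1/787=-0.00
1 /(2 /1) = 1 /2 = 0.50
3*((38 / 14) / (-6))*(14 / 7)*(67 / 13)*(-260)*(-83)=-2113180 / 7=-301882.86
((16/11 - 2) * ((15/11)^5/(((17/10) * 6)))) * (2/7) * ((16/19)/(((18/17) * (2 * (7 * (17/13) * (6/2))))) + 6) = -12148875000/28038495947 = -0.43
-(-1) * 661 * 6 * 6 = 23796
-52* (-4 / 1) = 208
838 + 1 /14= 11733 /14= 838.07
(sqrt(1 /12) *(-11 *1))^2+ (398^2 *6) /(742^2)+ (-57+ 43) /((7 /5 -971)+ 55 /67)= 905455569019 /76577396196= 11.82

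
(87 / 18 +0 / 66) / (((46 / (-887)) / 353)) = -9080219 / 276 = -32899.34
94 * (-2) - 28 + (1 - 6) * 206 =-1246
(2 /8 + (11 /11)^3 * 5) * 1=21 /4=5.25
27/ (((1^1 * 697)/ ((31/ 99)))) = 93/ 7667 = 0.01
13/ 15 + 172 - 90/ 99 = 28373/ 165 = 171.96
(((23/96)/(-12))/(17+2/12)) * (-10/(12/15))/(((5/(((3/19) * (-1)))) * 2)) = -115/500992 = -0.00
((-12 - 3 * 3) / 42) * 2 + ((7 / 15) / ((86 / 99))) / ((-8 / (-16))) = 16 / 215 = 0.07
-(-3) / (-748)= -0.00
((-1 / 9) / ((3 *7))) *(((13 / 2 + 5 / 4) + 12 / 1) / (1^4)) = -79 / 756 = -0.10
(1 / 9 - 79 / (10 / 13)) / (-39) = 2.63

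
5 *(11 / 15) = 11 / 3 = 3.67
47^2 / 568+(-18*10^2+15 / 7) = -7132817 / 3976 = -1793.97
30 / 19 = 1.58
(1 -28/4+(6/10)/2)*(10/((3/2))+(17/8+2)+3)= -6289/80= -78.61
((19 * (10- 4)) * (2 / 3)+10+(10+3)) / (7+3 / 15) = 55 / 4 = 13.75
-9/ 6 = -3/ 2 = -1.50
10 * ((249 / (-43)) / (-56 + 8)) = 415 / 344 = 1.21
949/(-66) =-14.38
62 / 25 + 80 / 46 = 2426 / 575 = 4.22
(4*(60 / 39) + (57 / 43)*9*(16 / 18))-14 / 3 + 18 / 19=13.04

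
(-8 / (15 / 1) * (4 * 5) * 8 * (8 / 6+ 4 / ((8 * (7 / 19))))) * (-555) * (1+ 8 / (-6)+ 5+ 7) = 13379200 / 9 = 1486577.78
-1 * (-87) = 87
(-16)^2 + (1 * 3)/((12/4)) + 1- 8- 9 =241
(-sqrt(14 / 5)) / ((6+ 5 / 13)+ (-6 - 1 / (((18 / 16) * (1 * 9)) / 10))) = 1053 * sqrt(70) / 3175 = 2.77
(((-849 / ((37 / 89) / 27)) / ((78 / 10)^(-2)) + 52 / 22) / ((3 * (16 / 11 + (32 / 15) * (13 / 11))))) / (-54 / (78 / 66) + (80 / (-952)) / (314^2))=1301585413020750221 / 211450290955240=6155.51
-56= -56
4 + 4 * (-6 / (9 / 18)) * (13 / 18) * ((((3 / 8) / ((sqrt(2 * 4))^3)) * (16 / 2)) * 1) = 4-13 * sqrt(2) / 4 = -0.60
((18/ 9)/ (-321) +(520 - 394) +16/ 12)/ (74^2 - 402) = 6812/ 271459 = 0.03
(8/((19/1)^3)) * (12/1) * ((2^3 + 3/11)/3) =2912/75449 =0.04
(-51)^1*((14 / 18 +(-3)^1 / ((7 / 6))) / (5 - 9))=-1921 / 84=-22.87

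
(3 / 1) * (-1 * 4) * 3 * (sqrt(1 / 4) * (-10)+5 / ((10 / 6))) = 72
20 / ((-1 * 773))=-20 / 773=-0.03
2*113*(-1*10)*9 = -20340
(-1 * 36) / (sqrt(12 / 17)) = -6 * sqrt(51) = -42.85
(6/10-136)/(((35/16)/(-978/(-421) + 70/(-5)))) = 53250112/73675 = 722.77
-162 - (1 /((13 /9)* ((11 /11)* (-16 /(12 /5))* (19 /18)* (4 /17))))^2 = -15830597961 /97614400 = -162.17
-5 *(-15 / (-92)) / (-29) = 75 / 2668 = 0.03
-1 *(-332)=332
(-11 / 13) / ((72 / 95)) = -1045 / 936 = -1.12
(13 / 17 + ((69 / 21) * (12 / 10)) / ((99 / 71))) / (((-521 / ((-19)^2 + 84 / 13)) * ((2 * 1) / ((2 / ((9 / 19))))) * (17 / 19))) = -7155343817 / 1196890695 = -5.98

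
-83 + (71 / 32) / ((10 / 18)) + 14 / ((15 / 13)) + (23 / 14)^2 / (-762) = -199762657 / 2987040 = -66.88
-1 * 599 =-599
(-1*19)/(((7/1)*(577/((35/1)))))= -95/577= -0.16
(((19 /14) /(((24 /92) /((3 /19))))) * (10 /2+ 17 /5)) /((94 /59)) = 4071 /940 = 4.33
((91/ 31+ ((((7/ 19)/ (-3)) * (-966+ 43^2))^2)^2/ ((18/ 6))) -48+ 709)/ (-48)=-45248368445918497/ 47121988464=-960238.94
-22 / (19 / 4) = -88 / 19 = -4.63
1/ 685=0.00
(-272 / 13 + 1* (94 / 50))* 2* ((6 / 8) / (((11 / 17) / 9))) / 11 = -2840751 / 78650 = -36.12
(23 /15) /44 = 23 /660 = 0.03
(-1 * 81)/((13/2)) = -162/13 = -12.46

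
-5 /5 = -1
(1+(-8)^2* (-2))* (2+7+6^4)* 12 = -1988820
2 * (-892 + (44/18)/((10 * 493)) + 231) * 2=-58657096/22185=-2644.00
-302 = -302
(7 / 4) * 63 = 441 / 4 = 110.25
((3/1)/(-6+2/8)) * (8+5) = -6.78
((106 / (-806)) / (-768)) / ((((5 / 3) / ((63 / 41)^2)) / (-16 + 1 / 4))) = -13252491 / 3468508160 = -0.00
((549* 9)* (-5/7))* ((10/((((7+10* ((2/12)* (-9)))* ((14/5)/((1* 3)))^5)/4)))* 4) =93801796875/941192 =99662.76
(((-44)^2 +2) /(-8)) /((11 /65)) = -62985 /44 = -1431.48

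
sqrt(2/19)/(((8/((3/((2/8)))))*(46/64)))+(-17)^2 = 48*sqrt(38)/437+289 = 289.68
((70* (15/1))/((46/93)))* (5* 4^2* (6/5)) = 4687200/23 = 203791.30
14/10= 7/5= 1.40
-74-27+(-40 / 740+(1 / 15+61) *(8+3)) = 316727 / 555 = 570.68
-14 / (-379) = 14 / 379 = 0.04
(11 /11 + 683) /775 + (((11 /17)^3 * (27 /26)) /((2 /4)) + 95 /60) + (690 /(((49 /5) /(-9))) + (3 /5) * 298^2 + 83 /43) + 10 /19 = 1252057622224238681 /23778869396100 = 52654.21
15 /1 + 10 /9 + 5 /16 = 2365 /144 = 16.42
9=9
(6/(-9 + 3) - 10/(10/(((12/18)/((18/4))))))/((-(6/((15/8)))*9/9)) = 155/432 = 0.36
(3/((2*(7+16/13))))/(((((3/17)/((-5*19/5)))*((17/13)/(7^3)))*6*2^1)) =-1101373/2568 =-428.88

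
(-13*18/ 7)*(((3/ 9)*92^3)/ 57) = -20245888/ 133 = -152224.72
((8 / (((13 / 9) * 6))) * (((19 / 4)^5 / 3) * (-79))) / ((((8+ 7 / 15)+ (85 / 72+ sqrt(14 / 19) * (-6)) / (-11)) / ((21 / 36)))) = -20300184976615005 / 4933770737792+ 4357253312775 * sqrt(266) / 308360671112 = -3884.08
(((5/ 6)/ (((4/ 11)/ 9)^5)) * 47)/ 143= 2543645.53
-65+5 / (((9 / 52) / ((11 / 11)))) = -325 / 9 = -36.11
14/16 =7/8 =0.88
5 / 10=1 / 2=0.50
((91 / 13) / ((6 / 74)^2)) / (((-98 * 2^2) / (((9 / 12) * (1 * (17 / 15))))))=-23273 / 10080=-2.31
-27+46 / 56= -733 / 28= -26.18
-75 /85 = -0.88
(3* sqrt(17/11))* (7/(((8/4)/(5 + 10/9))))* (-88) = -1540* sqrt(187)/3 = -7019.73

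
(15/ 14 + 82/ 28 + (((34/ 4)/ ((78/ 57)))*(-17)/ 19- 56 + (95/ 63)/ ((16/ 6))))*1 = -124471/ 2184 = -56.99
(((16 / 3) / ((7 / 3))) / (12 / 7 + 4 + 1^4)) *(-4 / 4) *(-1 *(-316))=-5056 / 47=-107.57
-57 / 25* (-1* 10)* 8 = 912 / 5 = 182.40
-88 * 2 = -176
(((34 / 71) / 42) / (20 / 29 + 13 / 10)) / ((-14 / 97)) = -239105 / 6022149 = -0.04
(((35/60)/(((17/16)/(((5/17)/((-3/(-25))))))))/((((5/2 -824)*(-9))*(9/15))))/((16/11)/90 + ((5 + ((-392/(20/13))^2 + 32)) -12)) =1375000/294403176222633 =0.00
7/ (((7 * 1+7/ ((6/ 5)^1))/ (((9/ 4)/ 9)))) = 3/ 22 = 0.14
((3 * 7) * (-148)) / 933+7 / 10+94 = 284157 / 3110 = 91.37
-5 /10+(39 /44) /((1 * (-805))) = -17749 /35420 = -0.50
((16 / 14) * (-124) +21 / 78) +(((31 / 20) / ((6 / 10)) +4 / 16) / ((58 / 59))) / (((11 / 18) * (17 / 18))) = -7922091 / 58058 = -136.45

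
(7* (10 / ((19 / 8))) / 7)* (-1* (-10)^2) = -8000 / 19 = -421.05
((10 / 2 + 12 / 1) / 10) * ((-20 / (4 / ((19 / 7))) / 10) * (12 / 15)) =-323 / 175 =-1.85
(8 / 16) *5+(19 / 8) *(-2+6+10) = 143 / 4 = 35.75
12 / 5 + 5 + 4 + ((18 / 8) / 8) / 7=12813 / 1120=11.44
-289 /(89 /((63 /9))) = -2023 /89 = -22.73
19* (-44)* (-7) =5852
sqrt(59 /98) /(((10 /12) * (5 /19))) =57 * sqrt(118) /175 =3.54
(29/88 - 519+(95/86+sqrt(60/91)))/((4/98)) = -95964981/7568+7 * sqrt(1365)/13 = -12660.47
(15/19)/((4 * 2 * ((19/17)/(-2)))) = -0.18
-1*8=-8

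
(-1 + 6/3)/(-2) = -1/2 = -0.50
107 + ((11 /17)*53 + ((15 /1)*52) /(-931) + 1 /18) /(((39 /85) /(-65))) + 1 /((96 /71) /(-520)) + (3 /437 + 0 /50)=-11621044601 /2312604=-5025.09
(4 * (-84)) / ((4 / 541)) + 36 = -45408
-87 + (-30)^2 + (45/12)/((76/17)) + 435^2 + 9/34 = 982122087/5168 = 190039.10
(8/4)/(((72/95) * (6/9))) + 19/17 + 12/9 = 2615/408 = 6.41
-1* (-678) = 678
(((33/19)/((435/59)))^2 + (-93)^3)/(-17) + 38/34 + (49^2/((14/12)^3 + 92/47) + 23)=222997597214382782/4644192087025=48016.45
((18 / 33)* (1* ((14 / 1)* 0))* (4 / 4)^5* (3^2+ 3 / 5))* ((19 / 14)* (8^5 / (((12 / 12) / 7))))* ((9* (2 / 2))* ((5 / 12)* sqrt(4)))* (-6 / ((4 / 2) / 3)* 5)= 0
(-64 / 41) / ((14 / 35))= -160 / 41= -3.90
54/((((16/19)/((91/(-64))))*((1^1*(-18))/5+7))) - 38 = -564167/8704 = -64.82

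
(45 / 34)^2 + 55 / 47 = 158755 / 54332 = 2.92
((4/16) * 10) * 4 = 10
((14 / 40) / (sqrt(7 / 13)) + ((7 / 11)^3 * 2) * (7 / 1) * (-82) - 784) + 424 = -872924 / 1331 + sqrt(91) / 20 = -655.36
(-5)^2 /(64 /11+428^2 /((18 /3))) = 825 /1007704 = 0.00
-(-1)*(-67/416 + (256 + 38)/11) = 121567/4576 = 26.57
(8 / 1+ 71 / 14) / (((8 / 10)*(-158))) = -915 / 8848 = -0.10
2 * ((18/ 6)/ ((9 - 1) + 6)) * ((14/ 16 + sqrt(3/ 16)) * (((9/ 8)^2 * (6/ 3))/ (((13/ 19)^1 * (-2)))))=-4617/ 6656 - 4617 * sqrt(3)/ 23296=-1.04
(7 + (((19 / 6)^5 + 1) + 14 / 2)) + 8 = 2654947 / 7776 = 341.43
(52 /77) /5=52 /385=0.14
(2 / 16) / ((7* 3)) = 1 / 168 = 0.01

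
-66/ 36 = -11/ 6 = -1.83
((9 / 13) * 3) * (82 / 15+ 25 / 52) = 41751 / 3380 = 12.35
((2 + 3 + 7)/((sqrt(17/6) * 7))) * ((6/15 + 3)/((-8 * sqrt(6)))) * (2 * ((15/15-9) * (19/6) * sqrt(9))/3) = 76 * sqrt(17)/35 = 8.95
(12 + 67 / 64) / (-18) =-0.72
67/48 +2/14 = 517/336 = 1.54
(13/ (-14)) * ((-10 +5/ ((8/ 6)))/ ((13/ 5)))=125/ 56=2.23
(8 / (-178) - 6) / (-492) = 269 / 21894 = 0.01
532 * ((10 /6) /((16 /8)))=443.33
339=339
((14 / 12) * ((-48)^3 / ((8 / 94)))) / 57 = -505344 / 19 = -26597.05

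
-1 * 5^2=-25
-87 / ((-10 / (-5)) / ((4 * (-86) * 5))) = 74820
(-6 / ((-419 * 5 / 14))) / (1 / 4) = 336 / 2095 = 0.16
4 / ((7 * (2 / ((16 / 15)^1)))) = 0.30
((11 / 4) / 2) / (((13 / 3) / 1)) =33 / 104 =0.32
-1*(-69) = 69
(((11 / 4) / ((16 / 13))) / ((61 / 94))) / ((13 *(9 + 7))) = 517 / 31232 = 0.02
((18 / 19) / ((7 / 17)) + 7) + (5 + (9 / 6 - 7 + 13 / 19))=9.48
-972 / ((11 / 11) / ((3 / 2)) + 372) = -1458 / 559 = -2.61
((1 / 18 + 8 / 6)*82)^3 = 1076890625 / 729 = 1477216.22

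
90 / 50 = 9 / 5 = 1.80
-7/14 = -1/2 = -0.50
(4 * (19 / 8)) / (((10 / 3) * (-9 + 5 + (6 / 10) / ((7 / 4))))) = -399 / 512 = -0.78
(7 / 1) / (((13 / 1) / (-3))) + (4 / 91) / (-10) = -1.62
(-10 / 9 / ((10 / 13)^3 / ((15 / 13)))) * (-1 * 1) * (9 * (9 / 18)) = 507 / 40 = 12.68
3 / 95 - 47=-4462 / 95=-46.97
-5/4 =-1.25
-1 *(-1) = 1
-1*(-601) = 601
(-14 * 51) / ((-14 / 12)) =612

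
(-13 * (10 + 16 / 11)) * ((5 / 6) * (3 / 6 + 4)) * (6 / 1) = -36855 / 11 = -3350.45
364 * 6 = 2184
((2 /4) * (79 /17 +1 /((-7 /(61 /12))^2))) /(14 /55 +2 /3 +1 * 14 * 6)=34137455 /1120511616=0.03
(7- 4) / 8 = 3 / 8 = 0.38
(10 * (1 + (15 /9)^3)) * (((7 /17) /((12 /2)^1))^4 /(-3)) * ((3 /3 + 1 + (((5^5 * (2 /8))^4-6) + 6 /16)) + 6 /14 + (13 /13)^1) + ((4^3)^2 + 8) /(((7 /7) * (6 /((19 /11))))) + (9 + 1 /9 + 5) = -239279332623699540421 /1543115287296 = -155062511.92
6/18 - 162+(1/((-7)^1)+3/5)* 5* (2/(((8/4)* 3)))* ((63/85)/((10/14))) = -205117/1275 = -160.88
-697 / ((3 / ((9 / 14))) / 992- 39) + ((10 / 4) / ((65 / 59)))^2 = 903088961 / 39224900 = 23.02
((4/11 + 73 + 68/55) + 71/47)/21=5962/1645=3.62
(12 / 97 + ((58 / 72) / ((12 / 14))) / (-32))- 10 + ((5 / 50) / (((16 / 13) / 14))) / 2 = -31300303 / 3352320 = -9.34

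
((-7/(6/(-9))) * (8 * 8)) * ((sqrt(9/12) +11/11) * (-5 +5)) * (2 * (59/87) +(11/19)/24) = 0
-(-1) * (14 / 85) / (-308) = -1 / 1870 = -0.00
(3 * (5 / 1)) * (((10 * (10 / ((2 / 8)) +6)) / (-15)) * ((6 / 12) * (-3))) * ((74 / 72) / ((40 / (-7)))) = -5957 / 48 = -124.10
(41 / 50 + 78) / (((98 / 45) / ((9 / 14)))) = 45603 / 1960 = 23.27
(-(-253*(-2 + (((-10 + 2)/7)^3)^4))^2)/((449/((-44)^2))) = -2426030.38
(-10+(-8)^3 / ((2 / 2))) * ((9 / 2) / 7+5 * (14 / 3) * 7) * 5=-2995845 / 7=-427977.86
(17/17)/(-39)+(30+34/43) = 30.77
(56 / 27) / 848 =0.00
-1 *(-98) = 98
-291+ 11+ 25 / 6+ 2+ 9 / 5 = -8161 / 30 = -272.03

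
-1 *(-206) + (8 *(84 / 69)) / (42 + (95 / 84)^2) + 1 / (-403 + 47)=206.22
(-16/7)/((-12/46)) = 184/21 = 8.76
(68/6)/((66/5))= 85/99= 0.86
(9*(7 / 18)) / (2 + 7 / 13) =91 / 66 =1.38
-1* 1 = -1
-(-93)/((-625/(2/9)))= -62/1875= -0.03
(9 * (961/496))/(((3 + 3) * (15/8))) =31/20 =1.55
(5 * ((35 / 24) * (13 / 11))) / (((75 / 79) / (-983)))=-7066787 / 792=-8922.71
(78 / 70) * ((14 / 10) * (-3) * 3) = -351 / 25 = -14.04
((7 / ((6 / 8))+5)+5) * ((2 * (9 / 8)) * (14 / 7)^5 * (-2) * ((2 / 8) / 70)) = -9.94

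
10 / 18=5 / 9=0.56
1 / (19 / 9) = 9 / 19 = 0.47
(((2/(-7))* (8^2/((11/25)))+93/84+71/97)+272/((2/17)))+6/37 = 2511985565/1105412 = 2272.44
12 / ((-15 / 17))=-68 / 5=-13.60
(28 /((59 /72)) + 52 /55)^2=12984146704 /10530025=1233.06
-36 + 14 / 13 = -454 / 13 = -34.92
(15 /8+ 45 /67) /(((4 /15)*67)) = 20475 /143648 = 0.14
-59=-59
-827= -827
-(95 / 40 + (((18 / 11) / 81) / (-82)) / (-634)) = -24447361 / 10293624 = -2.38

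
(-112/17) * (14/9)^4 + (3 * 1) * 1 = -3967981/111537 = -35.58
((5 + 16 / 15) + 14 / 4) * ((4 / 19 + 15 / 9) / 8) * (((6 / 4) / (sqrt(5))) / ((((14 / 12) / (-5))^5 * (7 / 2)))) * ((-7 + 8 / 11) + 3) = 3198123000 * sqrt(5) / 3512663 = 2035.84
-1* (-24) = 24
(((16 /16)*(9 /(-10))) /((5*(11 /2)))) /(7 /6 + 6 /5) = -54 /3905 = -0.01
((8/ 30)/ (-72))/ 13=-1/ 3510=-0.00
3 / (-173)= -3 / 173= -0.02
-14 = -14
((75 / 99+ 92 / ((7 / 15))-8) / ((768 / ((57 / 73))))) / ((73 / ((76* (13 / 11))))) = 205867831 / 866623296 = 0.24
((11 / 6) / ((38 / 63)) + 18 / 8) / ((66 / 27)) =1809 / 836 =2.16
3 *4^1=12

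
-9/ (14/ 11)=-99/ 14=-7.07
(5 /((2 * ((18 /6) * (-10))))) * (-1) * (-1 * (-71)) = 5.92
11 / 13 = 0.85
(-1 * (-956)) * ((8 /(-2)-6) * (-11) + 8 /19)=2005688 /19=105562.53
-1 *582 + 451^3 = 91733269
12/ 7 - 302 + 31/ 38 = -299.47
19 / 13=1.46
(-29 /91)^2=841 /8281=0.10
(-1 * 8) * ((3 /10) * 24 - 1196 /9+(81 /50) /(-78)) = 2941606 /2925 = 1005.68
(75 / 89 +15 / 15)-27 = -2239 / 89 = -25.16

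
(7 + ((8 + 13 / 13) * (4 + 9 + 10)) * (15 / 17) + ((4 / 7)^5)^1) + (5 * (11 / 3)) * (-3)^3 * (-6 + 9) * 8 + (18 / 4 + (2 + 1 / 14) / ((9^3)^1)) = -2434023105550 / 208289151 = -11685.79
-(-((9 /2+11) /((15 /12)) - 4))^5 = 130691232 /3125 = 41821.19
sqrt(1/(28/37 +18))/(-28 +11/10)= -5*sqrt(25678)/93343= -0.01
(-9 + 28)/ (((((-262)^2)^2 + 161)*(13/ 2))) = 38/ 61255985661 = 0.00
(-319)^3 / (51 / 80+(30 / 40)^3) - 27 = -10387772033 / 339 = -30642395.38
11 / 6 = 1.83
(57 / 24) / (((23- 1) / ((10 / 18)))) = 95 / 1584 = 0.06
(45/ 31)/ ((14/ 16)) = 360/ 217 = 1.66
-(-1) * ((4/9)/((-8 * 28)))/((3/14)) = -1/108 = -0.01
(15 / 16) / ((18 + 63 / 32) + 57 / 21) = 210 / 5081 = 0.04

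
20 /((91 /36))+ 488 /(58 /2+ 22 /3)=21.34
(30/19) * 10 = 300/19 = 15.79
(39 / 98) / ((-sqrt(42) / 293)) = -3809* sqrt(42) / 1372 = -17.99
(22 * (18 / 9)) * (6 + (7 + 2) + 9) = 1056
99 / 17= 5.82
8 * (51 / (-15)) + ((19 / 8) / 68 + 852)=2243551 / 2720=824.83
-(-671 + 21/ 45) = 10058/ 15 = 670.53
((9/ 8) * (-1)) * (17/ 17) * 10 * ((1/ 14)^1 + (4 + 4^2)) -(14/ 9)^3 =-9371869/ 40824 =-229.57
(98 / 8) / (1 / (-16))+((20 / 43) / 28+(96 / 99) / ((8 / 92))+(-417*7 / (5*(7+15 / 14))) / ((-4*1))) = -1871645561 / 11224290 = -166.75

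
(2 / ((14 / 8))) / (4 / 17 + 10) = 68 / 609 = 0.11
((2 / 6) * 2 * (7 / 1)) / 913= 14 / 2739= 0.01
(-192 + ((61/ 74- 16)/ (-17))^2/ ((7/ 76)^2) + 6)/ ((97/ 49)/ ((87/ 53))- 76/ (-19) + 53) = -77638878213/ 49085596306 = -1.58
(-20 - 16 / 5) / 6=-58 / 15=-3.87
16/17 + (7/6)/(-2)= 0.36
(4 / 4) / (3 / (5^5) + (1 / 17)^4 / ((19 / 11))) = 4959059375 / 4795072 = 1034.20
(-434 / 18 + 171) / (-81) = -1322 / 729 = -1.81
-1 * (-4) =4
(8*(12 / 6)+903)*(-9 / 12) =-2757 / 4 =-689.25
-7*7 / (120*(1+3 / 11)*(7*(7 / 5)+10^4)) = -77 / 2402352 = -0.00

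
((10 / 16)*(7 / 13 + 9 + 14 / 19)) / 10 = 1269 / 1976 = 0.64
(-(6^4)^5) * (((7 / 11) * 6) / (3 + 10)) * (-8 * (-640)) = -786220310951142359040 / 143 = -5498044132525471042.24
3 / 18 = 1 / 6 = 0.17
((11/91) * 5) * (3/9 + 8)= 1375/273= 5.04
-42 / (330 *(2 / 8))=-28 / 55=-0.51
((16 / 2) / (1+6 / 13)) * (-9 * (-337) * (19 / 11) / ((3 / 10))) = 1051440 / 11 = 95585.45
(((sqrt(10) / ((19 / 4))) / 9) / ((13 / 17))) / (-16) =-17 * sqrt(10) / 8892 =-0.01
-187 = -187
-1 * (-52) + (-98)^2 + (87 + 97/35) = 341102/35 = 9745.77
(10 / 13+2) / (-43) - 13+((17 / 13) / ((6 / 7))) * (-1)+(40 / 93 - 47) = -2119681 / 34658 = -61.16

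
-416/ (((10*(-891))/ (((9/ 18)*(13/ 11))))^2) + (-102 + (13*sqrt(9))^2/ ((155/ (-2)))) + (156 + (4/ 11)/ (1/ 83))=64.56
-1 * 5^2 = -25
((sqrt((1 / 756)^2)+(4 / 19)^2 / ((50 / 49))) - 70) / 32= -477297623 / 218332800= -2.19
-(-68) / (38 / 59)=2006 / 19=105.58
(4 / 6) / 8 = 1 / 12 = 0.08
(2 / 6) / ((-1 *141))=-1 / 423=-0.00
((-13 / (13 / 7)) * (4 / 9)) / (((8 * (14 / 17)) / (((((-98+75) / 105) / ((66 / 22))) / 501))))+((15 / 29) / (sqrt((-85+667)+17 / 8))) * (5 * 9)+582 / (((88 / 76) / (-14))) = -439769799739 / 62494740+1350 * sqrt(9346) / 135517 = -7035.95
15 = 15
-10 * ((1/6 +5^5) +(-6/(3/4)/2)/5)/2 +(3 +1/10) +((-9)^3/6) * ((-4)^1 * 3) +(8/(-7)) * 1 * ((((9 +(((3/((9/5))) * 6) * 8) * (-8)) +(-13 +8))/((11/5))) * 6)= -14066047/1155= -12178.40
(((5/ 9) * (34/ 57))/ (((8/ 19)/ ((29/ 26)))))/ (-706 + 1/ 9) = -2465/ 1982136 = -0.00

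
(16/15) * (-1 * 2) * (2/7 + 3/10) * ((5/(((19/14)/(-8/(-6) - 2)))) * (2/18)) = 2624/7695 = 0.34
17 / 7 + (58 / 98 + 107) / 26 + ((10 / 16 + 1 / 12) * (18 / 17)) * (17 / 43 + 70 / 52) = 1725161 / 219128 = 7.87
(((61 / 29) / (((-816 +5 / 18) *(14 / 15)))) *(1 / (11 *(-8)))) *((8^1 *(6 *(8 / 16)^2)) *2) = 0.00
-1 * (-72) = 72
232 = 232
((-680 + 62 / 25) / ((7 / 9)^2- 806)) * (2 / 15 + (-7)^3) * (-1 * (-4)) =-9408110472 / 8154625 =-1153.71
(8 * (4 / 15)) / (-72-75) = -32 / 2205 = -0.01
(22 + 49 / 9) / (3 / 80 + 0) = 19760 / 27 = 731.85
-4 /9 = -0.44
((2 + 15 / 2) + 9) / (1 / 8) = 148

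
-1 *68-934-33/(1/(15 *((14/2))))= -4467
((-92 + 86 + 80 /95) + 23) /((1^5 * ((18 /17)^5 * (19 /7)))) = 1123106887 /227378016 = 4.94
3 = 3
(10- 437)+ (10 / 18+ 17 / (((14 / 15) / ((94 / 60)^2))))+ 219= -410101 / 2520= -162.74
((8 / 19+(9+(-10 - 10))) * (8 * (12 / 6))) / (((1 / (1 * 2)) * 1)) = -6432 / 19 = -338.53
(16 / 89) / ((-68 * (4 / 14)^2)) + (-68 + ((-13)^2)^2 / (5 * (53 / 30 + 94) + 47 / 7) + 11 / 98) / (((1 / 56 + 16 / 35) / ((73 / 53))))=-40070618564091 / 1522458971887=-26.32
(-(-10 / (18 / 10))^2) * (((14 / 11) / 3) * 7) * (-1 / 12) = 61250 / 8019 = 7.64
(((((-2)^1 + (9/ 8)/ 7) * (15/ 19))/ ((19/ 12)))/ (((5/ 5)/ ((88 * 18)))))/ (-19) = 3670920/ 48013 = 76.46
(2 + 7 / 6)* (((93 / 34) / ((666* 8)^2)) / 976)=589 / 1884027174912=0.00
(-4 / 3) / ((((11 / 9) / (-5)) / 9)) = 49.09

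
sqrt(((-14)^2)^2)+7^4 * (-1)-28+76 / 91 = -203127 / 91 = -2232.16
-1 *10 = -10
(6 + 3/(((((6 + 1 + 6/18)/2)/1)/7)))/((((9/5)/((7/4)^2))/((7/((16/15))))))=368725/2816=130.94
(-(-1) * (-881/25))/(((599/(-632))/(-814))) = -453228688/14975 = -30265.69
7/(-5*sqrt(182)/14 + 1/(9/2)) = -2835*sqrt(182)/26269-1764/26269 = -1.52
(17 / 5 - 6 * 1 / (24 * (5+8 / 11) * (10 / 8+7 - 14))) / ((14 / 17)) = 4.14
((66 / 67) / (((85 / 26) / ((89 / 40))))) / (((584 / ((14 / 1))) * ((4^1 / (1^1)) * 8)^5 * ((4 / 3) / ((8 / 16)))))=801801 / 4463920572006400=0.00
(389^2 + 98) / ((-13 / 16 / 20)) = -48454080 / 13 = -3727236.92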